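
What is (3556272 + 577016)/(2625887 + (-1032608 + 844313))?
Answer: 516661/304699 ≈ 1.6956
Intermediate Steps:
(3556272 + 577016)/(2625887 + (-1032608 + 844313)) = 4133288/(2625887 - 188295) = 4133288/2437592 = 4133288*(1/2437592) = 516661/304699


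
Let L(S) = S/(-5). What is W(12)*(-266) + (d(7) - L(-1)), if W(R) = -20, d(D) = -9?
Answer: 26554/5 ≈ 5310.8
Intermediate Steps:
L(S) = -S/5 (L(S) = S*(-⅕) = -S/5)
W(12)*(-266) + (d(7) - L(-1)) = -20*(-266) + (-9 - (-1)*(-1)/5) = 5320 + (-9 - 1*⅕) = 5320 + (-9 - ⅕) = 5320 - 46/5 = 26554/5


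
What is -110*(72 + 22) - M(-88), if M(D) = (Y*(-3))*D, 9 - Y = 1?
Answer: -12452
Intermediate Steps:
Y = 8 (Y = 9 - 1*1 = 9 - 1 = 8)
M(D) = -24*D (M(D) = (8*(-3))*D = -24*D)
-110*(72 + 22) - M(-88) = -110*(72 + 22) - (-24)*(-88) = -110*94 - 1*2112 = -10340 - 2112 = -12452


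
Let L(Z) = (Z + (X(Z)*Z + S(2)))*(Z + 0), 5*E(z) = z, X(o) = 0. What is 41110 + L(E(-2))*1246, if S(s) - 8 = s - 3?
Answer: 945514/25 ≈ 37821.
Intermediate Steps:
S(s) = 5 + s (S(s) = 8 + (s - 3) = 8 + (-3 + s) = 5 + s)
E(z) = z/5
L(Z) = Z*(7 + Z) (L(Z) = (Z + (0*Z + (5 + 2)))*(Z + 0) = (Z + (0 + 7))*Z = (Z + 7)*Z = (7 + Z)*Z = Z*(7 + Z))
41110 + L(E(-2))*1246 = 41110 + (((1/5)*(-2))*(7 + (1/5)*(-2)))*1246 = 41110 - 2*(7 - 2/5)/5*1246 = 41110 - 2/5*33/5*1246 = 41110 - 66/25*1246 = 41110 - 82236/25 = 945514/25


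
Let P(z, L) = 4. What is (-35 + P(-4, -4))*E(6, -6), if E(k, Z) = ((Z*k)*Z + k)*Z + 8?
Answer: 41044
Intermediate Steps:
E(k, Z) = 8 + Z*(k + k*Z**2) (E(k, Z) = (k*Z**2 + k)*Z + 8 = (k + k*Z**2)*Z + 8 = Z*(k + k*Z**2) + 8 = 8 + Z*(k + k*Z**2))
(-35 + P(-4, -4))*E(6, -6) = (-35 + 4)*(8 - 6*6 + 6*(-6)**3) = -31*(8 - 36 + 6*(-216)) = -31*(8 - 36 - 1296) = -31*(-1324) = 41044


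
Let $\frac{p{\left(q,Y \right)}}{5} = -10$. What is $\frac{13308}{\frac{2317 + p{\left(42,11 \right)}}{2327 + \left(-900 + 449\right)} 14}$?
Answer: $\frac{1783272}{2267} \approx 786.62$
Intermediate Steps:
$p{\left(q,Y \right)} = -50$ ($p{\left(q,Y \right)} = 5 \left(-10\right) = -50$)
$\frac{13308}{\frac{2317 + p{\left(42,11 \right)}}{2327 + \left(-900 + 449\right)} 14} = \frac{13308}{\frac{2317 - 50}{2327 + \left(-900 + 449\right)} 14} = \frac{13308}{\frac{2267}{2327 - 451} \cdot 14} = \frac{13308}{\frac{2267}{1876} \cdot 14} = \frac{13308}{\frac{2267}{134}} = 13308 \cdot \frac{134}{2267} = \frac{1783272}{2267}$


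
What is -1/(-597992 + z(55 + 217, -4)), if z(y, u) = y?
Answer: 1/597720 ≈ 1.6730e-6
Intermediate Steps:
-1/(-597992 + z(55 + 217, -4)) = -1/(-597992 + (55 + 217)) = -1/(-597992 + 272) = -1/(-597720) = -1*(-1/597720) = 1/597720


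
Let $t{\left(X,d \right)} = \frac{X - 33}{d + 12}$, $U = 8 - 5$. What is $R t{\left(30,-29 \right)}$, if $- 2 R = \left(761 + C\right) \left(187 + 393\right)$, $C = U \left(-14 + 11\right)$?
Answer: $- \frac{654240}{17} \approx -38485.0$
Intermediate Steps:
$U = 3$
$C = -9$ ($C = 3 \left(-14 + 11\right) = 3 \left(-3\right) = -9$)
$t{\left(X,d \right)} = \frac{-33 + X}{12 + d}$
$R = -218080$ ($R = - \frac{\left(761 - 9\right) \left(187 + 393\right)}{2} = - \frac{752 \cdot 580}{2} = \left(- \frac{1}{2}\right) 436160 = -218080$)
$R t{\left(30,-29 \right)} = - 218080 \frac{-33 + 30}{12 - 29} = - 218080 \frac{1}{-17} \left(-3\right) = - 218080 \left(\left(- \frac{1}{17}\right) \left(-3\right)\right) = \left(-218080\right) \frac{3}{17} = - \frac{654240}{17}$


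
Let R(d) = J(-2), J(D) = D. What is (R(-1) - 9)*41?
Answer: -451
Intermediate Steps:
R(d) = -2
(R(-1) - 9)*41 = (-2 - 9)*41 = -11*41 = -451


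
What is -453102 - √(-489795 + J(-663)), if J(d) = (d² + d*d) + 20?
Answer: -453102 - √389363 ≈ -4.5373e+5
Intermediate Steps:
J(d) = 20 + 2*d² (J(d) = (d² + d²) + 20 = 2*d² + 20 = 20 + 2*d²)
-453102 - √(-489795 + J(-663)) = -453102 - √(-489795 + (20 + 2*(-663)²)) = -453102 - √(-489795 + (20 + 2*439569)) = -453102 - √(-489795 + (20 + 879138)) = -453102 - √(-489795 + 879158) = -453102 - √389363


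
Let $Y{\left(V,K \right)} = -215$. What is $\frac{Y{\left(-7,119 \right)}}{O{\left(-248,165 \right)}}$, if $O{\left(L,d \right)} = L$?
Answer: $\frac{215}{248} \approx 0.86694$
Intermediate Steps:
$\frac{Y{\left(-7,119 \right)}}{O{\left(-248,165 \right)}} = - \frac{215}{-248} = \left(-215\right) \left(- \frac{1}{248}\right) = \frac{215}{248}$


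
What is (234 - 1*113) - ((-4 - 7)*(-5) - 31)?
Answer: 97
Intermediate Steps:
(234 - 1*113) - ((-4 - 7)*(-5) - 31) = (234 - 113) - (-11*(-5) - 31) = 121 - (55 - 31) = 121 - 1*24 = 121 - 24 = 97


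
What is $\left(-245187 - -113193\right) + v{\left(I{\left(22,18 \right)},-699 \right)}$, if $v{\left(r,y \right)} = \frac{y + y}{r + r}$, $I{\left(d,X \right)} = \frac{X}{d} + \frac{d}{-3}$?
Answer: $- \frac{28355643}{215} \approx -1.3189 \cdot 10^{5}$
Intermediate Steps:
$I{\left(d,X \right)} = - \frac{d}{3} + \frac{X}{d}$ ($I{\left(d,X \right)} = \frac{X}{d} + d \left(- \frac{1}{3}\right) = \frac{X}{d} - \frac{d}{3} = - \frac{d}{3} + \frac{X}{d}$)
$v{\left(r,y \right)} = \frac{y}{r}$ ($v{\left(r,y \right)} = \frac{2 y}{2 r} = 2 y \frac{1}{2 r} = \frac{y}{r}$)
$\left(-245187 - -113193\right) + v{\left(I{\left(22,18 \right)},-699 \right)} = \left(-245187 - -113193\right) - \frac{699}{\left(- \frac{1}{3}\right) 22 + \frac{18}{22}} = \left(-245187 + 113193\right) - \frac{699}{- \frac{22}{3} + 18 \cdot \frac{1}{22}} = -131994 - \frac{699}{- \frac{22}{3} + \frac{9}{11}} = -131994 - \frac{699}{- \frac{215}{33}} = -131994 - - \frac{23067}{215} = -131994 + \frac{23067}{215} = - \frac{28355643}{215}$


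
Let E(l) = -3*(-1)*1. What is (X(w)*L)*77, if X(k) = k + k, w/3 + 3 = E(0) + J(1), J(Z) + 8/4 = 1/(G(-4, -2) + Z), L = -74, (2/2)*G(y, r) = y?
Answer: 79772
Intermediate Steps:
G(y, r) = y
E(l) = 3 (E(l) = 3*1 = 3)
J(Z) = -2 + 1/(-4 + Z)
w = -7 (w = -9 + 3*(3 + (9 - 2*1)/(-4 + 1)) = -9 + 3*(3 + (9 - 2)/(-3)) = -9 + 3*(3 - 1/3*7) = -9 + 3*(3 - 7/3) = -9 + 3*(2/3) = -9 + 2 = -7)
X(k) = 2*k
(X(w)*L)*77 = ((2*(-7))*(-74))*77 = -14*(-74)*77 = 1036*77 = 79772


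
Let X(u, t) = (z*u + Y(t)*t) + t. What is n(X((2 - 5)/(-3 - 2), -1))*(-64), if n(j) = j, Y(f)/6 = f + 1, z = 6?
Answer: -832/5 ≈ -166.40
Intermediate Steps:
Y(f) = 6 + 6*f (Y(f) = 6*(f + 1) = 6*(1 + f) = 6 + 6*f)
X(u, t) = t + 6*u + t*(6 + 6*t) (X(u, t) = (6*u + (6 + 6*t)*t) + t = (6*u + t*(6 + 6*t)) + t = t + 6*u + t*(6 + 6*t))
n(X((2 - 5)/(-3 - 2), -1))*(-64) = (-1 + 6*((2 - 5)/(-3 - 2)) + 6*(-1)*(1 - 1))*(-64) = (-1 + 6*(-3/(-5)) + 6*(-1)*0)*(-64) = (-1 + 6*(-3*(-⅕)) + 0)*(-64) = (-1 + 6*(⅗) + 0)*(-64) = (-1 + 18/5 + 0)*(-64) = (13/5)*(-64) = -832/5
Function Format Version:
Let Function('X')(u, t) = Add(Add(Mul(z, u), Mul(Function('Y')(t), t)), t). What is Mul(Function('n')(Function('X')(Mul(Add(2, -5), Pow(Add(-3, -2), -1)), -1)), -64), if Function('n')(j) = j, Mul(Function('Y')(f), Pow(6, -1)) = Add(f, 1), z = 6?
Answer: Rational(-832, 5) ≈ -166.40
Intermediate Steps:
Function('Y')(f) = Add(6, Mul(6, f)) (Function('Y')(f) = Mul(6, Add(f, 1)) = Mul(6, Add(1, f)) = Add(6, Mul(6, f)))
Function('X')(u, t) = Add(t, Mul(6, u), Mul(t, Add(6, Mul(6, t)))) (Function('X')(u, t) = Add(Add(Mul(6, u), Mul(Add(6, Mul(6, t)), t)), t) = Add(Add(Mul(6, u), Mul(t, Add(6, Mul(6, t)))), t) = Add(t, Mul(6, u), Mul(t, Add(6, Mul(6, t)))))
Mul(Function('n')(Function('X')(Mul(Add(2, -5), Pow(Add(-3, -2), -1)), -1)), -64) = Mul(Add(-1, Mul(6, Mul(Add(2, -5), Pow(Add(-3, -2), -1))), Mul(6, -1, Add(1, -1))), -64) = Mul(Add(-1, Mul(6, Mul(-3, Pow(-5, -1))), Mul(6, -1, 0)), -64) = Mul(Add(-1, Mul(6, Mul(-3, Rational(-1, 5))), 0), -64) = Mul(Add(-1, Mul(6, Rational(3, 5)), 0), -64) = Mul(Add(-1, Rational(18, 5), 0), -64) = Mul(Rational(13, 5), -64) = Rational(-832, 5)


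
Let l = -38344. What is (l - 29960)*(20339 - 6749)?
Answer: -928251360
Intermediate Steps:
(l - 29960)*(20339 - 6749) = (-38344 - 29960)*(20339 - 6749) = -68304*13590 = -928251360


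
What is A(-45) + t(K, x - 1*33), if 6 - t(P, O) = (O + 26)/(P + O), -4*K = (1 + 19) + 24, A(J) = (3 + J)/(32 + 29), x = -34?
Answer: 22771/4758 ≈ 4.7858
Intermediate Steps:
A(J) = 3/61 + J/61 (A(J) = (3 + J)/61 = (3 + J)*(1/61) = 3/61 + J/61)
K = -11 (K = -((1 + 19) + 24)/4 = -(20 + 24)/4 = -1/4*44 = -11)
t(P, O) = 6 - (26 + O)/(O + P) (t(P, O) = 6 - (O + 26)/(P + O) = 6 - (26 + O)/(O + P))
A(-45) + t(K, x - 1*33) = (3/61 + (1/61)*(-45)) + (-26 + 5*(-34 - 1*33) + 6*(-11))/((-34 - 1*33) - 11) = (3/61 - 45/61) + (-26 + 5*(-34 - 33) - 66)/((-34 - 33) - 11) = -42/61 + (-26 + 5*(-67) - 66)/(-67 - 11) = -42/61 + (-26 - 335 - 66)/(-78) = -42/61 - 1/78*(-427) = -42/61 + 427/78 = 22771/4758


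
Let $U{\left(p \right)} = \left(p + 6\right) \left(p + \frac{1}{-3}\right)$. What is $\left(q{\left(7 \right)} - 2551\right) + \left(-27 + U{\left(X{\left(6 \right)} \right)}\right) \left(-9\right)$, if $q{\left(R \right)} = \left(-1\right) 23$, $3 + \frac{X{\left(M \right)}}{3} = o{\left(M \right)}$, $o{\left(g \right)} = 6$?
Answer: $-3501$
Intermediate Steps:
$X{\left(M \right)} = 9$ ($X{\left(M \right)} = -9 + 3 \cdot 6 = -9 + 18 = 9$)
$U{\left(p \right)} = \left(6 + p\right) \left(- \frac{1}{3} + p\right)$ ($U{\left(p \right)} = \left(6 + p\right) \left(p - \frac{1}{3}\right) = \left(6 + p\right) \left(- \frac{1}{3} + p\right)$)
$q{\left(R \right)} = -23$
$\left(q{\left(7 \right)} - 2551\right) + \left(-27 + U{\left(X{\left(6 \right)} \right)}\right) \left(-9\right) = \left(-23 - 2551\right) + \left(-27 + \left(-2 + 9^{2} + \frac{17}{3} \cdot 9\right)\right) \left(-9\right) = -2574 + \left(-27 + \left(-2 + 81 + 51\right)\right) \left(-9\right) = -2574 + \left(-27 + 130\right) \left(-9\right) = -2574 + 103 \left(-9\right) = -2574 - 927 = -3501$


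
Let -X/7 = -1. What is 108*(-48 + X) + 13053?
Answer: 8625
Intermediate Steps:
X = 7 (X = -7*(-1) = 7)
108*(-48 + X) + 13053 = 108*(-48 + 7) + 13053 = 108*(-41) + 13053 = -4428 + 13053 = 8625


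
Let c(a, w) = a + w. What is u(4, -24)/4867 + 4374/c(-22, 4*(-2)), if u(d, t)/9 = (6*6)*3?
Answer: -3543183/24335 ≈ -145.60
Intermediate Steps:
u(d, t) = 972 (u(d, t) = 9*((6*6)*3) = 9*(36*3) = 9*108 = 972)
u(4, -24)/4867 + 4374/c(-22, 4*(-2)) = 972/4867 + 4374/(-22 + 4*(-2)) = 972*(1/4867) + 4374/(-22 - 8) = 972/4867 + 4374/(-30) = 972/4867 + 4374*(-1/30) = 972/4867 - 729/5 = -3543183/24335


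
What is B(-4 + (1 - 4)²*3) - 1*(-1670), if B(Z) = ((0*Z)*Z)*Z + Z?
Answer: 1693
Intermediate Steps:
B(Z) = Z (B(Z) = (0*Z)*Z + Z = 0*Z + Z = 0 + Z = Z)
B(-4 + (1 - 4)²*3) - 1*(-1670) = (-4 + (1 - 4)²*3) - 1*(-1670) = (-4 + (-3)²*3) + 1670 = (-4 + 9*3) + 1670 = (-4 + 27) + 1670 = 23 + 1670 = 1693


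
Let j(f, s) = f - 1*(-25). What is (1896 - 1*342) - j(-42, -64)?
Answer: 1571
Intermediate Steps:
j(f, s) = 25 + f (j(f, s) = f + 25 = 25 + f)
(1896 - 1*342) - j(-42, -64) = (1896 - 1*342) - (25 - 42) = (1896 - 342) - 1*(-17) = 1554 + 17 = 1571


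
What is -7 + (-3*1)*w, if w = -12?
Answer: 29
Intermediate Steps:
-7 + (-3*1)*w = -7 - 3*1*(-12) = -7 - 3*(-12) = -7 + 36 = 29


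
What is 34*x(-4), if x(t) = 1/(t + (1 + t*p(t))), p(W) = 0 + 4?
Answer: -34/19 ≈ -1.7895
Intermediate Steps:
p(W) = 4
x(t) = 1/(1 + 5*t) (x(t) = 1/(t + (1 + t*4)) = 1/(t + (1 + 4*t)) = 1/(1 + 5*t))
34*x(-4) = 34/(1 + 5*(-4)) = 34/(1 - 20) = 34/(-19) = 34*(-1/19) = -34/19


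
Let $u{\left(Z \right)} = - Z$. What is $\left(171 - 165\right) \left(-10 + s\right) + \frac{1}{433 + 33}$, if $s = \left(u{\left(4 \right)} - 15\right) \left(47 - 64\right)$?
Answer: $\frac{875149}{466} \approx 1878.0$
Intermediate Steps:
$s = 323$ ($s = \left(\left(-1\right) 4 - 15\right) \left(47 - 64\right) = \left(-4 - 15\right) \left(-17\right) = \left(-19\right) \left(-17\right) = 323$)
$\left(171 - 165\right) \left(-10 + s\right) + \frac{1}{433 + 33} = \left(171 - 165\right) \left(-10 + 323\right) + \frac{1}{433 + 33} = \left(171 - 165\right) 313 + \frac{1}{466} = 6 \cdot 313 + \frac{1}{466} = 1878 + \frac{1}{466} = \frac{875149}{466}$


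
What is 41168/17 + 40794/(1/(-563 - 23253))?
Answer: -16516307200/17 ≈ -9.7155e+8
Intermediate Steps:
41168/17 + 40794/(1/(-563 - 23253)) = 41168*(1/17) + 40794/(1/(-23816)) = 41168/17 + 40794/(-1/23816) = 41168/17 + 40794*(-23816) = 41168/17 - 971549904 = -16516307200/17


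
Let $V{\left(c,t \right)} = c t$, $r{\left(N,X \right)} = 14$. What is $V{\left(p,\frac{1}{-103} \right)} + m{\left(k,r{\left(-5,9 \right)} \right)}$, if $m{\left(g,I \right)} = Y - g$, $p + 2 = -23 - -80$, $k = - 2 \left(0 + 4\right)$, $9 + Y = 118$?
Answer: $\frac{11996}{103} \approx 116.47$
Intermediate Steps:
$Y = 109$ ($Y = -9 + 118 = 109$)
$k = -8$ ($k = \left(-2\right) 4 = -8$)
$p = 55$ ($p = -2 - -57 = -2 + \left(-23 + 80\right) = -2 + 57 = 55$)
$m{\left(g,I \right)} = 109 - g$
$V{\left(p,\frac{1}{-103} \right)} + m{\left(k,r{\left(-5,9 \right)} \right)} = \frac{55}{-103} + \left(109 - -8\right) = 55 \left(- \frac{1}{103}\right) + \left(109 + 8\right) = - \frac{55}{103} + 117 = \frac{11996}{103}$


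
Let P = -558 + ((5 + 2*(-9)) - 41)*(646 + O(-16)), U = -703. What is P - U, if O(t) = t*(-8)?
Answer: -41651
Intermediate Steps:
O(t) = -8*t
P = -42354 (P = -558 + ((5 + 2*(-9)) - 41)*(646 - 8*(-16)) = -558 + ((5 - 18) - 41)*(646 + 128) = -558 + (-13 - 41)*774 = -558 - 54*774 = -558 - 41796 = -42354)
P - U = -42354 - 1*(-703) = -42354 + 703 = -41651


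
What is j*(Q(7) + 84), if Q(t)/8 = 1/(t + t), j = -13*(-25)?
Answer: 192400/7 ≈ 27486.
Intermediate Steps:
j = 325
Q(t) = 4/t (Q(t) = 8/(t + t) = 8/((2*t)) = 8*(1/(2*t)) = 4/t)
j*(Q(7) + 84) = 325*(4/7 + 84) = 325*(592/7) = 192400/7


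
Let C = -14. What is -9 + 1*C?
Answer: -23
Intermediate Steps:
-9 + 1*C = -9 + 1*(-14) = -9 - 14 = -23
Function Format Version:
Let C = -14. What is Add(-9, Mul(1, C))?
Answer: -23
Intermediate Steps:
Add(-9, Mul(1, C)) = Add(-9, Mul(1, -14)) = Add(-9, -14) = -23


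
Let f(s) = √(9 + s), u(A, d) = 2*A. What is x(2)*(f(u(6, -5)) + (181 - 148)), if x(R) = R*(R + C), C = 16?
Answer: 1188 + 36*√21 ≈ 1353.0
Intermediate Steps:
x(R) = R*(16 + R) (x(R) = R*(R + 16) = R*(16 + R))
x(2)*(f(u(6, -5)) + (181 - 148)) = (2*(16 + 2))*(√(9 + 2*6) + (181 - 148)) = (2*18)*(√(9 + 12) + 33) = 36*(√21 + 33) = 36*(33 + √21) = 1188 + 36*√21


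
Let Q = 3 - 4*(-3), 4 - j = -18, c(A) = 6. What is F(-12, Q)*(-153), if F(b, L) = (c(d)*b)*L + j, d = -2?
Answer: 161874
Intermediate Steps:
j = 22 (j = 4 - 1*(-18) = 4 + 18 = 22)
Q = 15 (Q = 3 + 12 = 15)
F(b, L) = 22 + 6*L*b (F(b, L) = (6*b)*L + 22 = 6*L*b + 22 = 22 + 6*L*b)
F(-12, Q)*(-153) = (22 + 6*15*(-12))*(-153) = (22 - 1080)*(-153) = -1058*(-153) = 161874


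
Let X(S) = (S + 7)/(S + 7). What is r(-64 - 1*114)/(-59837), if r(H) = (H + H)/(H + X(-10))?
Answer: -356/10591149 ≈ -3.3613e-5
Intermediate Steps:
X(S) = 1 (X(S) = (7 + S)/(7 + S) = 1)
r(H) = 2*H/(1 + H) (r(H) = (H + H)/(H + 1) = (2*H)/(1 + H) = 2*H/(1 + H))
r(-64 - 1*114)/(-59837) = (2*(-64 - 1*114)/(1 + (-64 - 1*114)))/(-59837) = (2*(-64 - 114)/(1 + (-64 - 114)))*(-1/59837) = (2*(-178)/(1 - 178))*(-1/59837) = (2*(-178)/(-177))*(-1/59837) = (2*(-178)*(-1/177))*(-1/59837) = (356/177)*(-1/59837) = -356/10591149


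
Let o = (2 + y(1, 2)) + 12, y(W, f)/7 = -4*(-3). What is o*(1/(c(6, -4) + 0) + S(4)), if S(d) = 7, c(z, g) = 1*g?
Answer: 1323/2 ≈ 661.50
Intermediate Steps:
c(z, g) = g
y(W, f) = 84 (y(W, f) = 7*(-4*(-3)) = 7*12 = 84)
o = 98 (o = (2 + 84) + 12 = 86 + 12 = 98)
o*(1/(c(6, -4) + 0) + S(4)) = 98*(1/(-4 + 0) + 7) = 98*(1/(-4) + 7) = 98*(-¼ + 7) = 98*(27/4) = 1323/2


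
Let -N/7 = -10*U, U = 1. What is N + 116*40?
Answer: 4710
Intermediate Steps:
N = 70 (N = -(-70) = -7*(-10) = 70)
N + 116*40 = 70 + 116*40 = 70 + 4640 = 4710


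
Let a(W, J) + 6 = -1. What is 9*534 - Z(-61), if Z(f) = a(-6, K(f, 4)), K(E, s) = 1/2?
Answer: 4813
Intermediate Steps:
K(E, s) = 1/2
a(W, J) = -7 (a(W, J) = -6 - 1 = -7)
Z(f) = -7
9*534 - Z(-61) = 9*534 - 1*(-7) = 4806 + 7 = 4813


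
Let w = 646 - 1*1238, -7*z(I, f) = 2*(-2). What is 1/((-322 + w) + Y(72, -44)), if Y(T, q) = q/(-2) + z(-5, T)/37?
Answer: -259/231024 ≈ -0.0011211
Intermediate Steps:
z(I, f) = 4/7 (z(I, f) = -2*(-2)/7 = -1/7*(-4) = 4/7)
w = -592 (w = 646 - 1238 = -592)
Y(T, q) = 4/259 - q/2 (Y(T, q) = q/(-2) + (4/7)/37 = q*(-1/2) + (4/7)*(1/37) = -q/2 + 4/259 = 4/259 - q/2)
1/((-322 + w) + Y(72, -44)) = 1/((-322 - 592) + (4/259 - 1/2*(-44))) = 1/(-914 + (4/259 + 22)) = 1/(-914 + 5702/259) = 1/(-231024/259) = -259/231024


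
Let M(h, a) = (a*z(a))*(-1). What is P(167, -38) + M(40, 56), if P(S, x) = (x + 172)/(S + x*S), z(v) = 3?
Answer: -1038206/6179 ≈ -168.02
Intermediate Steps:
P(S, x) = (172 + x)/(S + S*x)
M(h, a) = -3*a (M(h, a) = (a*3)*(-1) = (3*a)*(-1) = -3*a)
P(167, -38) + M(40, 56) = (172 - 38)/(167*(1 - 38)) - 3*56 = (1/167)*134/(-37) - 168 = (1/167)*(-1/37)*134 - 168 = -134/6179 - 168 = -1038206/6179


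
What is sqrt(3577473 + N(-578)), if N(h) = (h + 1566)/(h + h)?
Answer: 5*sqrt(41355578)/17 ≈ 1891.4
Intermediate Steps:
N(h) = (1566 + h)/(2*h) (N(h) = (1566 + h)/((2*h)) = (1566 + h)*(1/(2*h)) = (1566 + h)/(2*h))
sqrt(3577473 + N(-578)) = sqrt(3577473 + (1/2)*(1566 - 578)/(-578)) = sqrt(3577473 + (1/2)*(-1/578)*988) = sqrt(3577473 - 247/289) = sqrt(1033889450/289) = 5*sqrt(41355578)/17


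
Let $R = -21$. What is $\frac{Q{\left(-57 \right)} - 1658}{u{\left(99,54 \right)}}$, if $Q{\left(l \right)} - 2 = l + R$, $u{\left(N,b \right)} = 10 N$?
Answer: $- \frac{289}{165} \approx -1.7515$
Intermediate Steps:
$Q{\left(l \right)} = -19 + l$ ($Q{\left(l \right)} = 2 + \left(l - 21\right) = 2 + \left(-21 + l\right) = -19 + l$)
$\frac{Q{\left(-57 \right)} - 1658}{u{\left(99,54 \right)}} = \frac{\left(-19 - 57\right) - 1658}{10 \cdot 99} = \frac{-76 - 1658}{990} = \left(-1734\right) \frac{1}{990} = - \frac{289}{165}$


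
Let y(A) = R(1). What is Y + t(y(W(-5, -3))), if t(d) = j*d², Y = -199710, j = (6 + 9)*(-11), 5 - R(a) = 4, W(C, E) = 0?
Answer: -199875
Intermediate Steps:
R(a) = 1 (R(a) = 5 - 1*4 = 5 - 4 = 1)
j = -165 (j = 15*(-11) = -165)
y(A) = 1
t(d) = -165*d²
Y + t(y(W(-5, -3))) = -199710 - 165*1² = -199710 - 165*1 = -199710 - 165 = -199875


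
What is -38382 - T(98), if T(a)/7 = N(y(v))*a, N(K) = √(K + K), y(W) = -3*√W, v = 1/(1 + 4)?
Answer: -38382 - 686*I*5^(¾)*√6/5 ≈ -38382.0 - 1123.7*I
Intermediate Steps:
v = ⅕ (v = 1/5 = ⅕ ≈ 0.20000)
N(K) = √2*√K (N(K) = √(2*K) = √2*√K)
T(a) = 7*I*a*5^(¾)*√6/5 (T(a) = 7*((√2*√(-3*√5/5))*a) = 7*((√2*(I*5^(¾)*(5*√3)/25))*a) = 7*((I*5^(¾)*√6/5)*a) = 7*(I*a*5^(¾)*√6/5) = 7*I*a*5^(¾)*√6/5)
-38382 - T(98) = -38382 - 7*I*98*5^(¾)*√6/5 = -38382 - 686*I*5^(¾)*√6/5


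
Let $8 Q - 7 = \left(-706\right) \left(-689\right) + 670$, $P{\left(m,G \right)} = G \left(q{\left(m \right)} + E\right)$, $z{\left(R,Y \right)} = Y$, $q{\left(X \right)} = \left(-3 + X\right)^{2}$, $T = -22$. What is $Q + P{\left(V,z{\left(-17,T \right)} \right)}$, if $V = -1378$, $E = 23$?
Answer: $- \frac{335177273}{8} \approx -4.1897 \cdot 10^{7}$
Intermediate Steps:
$P{\left(m,G \right)} = G \left(23 + \left(-3 + m\right)^{2}\right)$ ($P{\left(m,G \right)} = G \left(\left(-3 + m\right)^{2} + 23\right) = G \left(23 + \left(-3 + m\right)^{2}\right)$)
$Q = \frac{487111}{8}$ ($Q = \frac{7}{8} + \frac{\left(-706\right) \left(-689\right) + 670}{8} = \frac{7}{8} + \frac{486434 + 670}{8} = \frac{7}{8} + \frac{1}{8} \cdot 487104 = \frac{7}{8} + 60888 = \frac{487111}{8} \approx 60889.0$)
$Q + P{\left(V,z{\left(-17,T \right)} \right)} = \frac{487111}{8} - 22 \left(23 + \left(-3 - 1378\right)^{2}\right) = \frac{487111}{8} - 22 \left(23 + \left(-1381\right)^{2}\right) = \frac{487111}{8} - 22 \left(23 + 1907161\right) = \frac{487111}{8} - 41958048 = - \frac{335177273}{8}$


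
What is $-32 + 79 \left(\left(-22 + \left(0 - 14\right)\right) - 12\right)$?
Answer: $-3824$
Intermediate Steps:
$-32 + 79 \left(\left(-22 + \left(0 - 14\right)\right) - 12\right) = -32 + 79 \left(\left(-22 - 14\right) - 12\right) = -32 + 79 \left(-36 - 12\right) = -32 + 79 \left(-48\right) = -32 - 3792 = -3824$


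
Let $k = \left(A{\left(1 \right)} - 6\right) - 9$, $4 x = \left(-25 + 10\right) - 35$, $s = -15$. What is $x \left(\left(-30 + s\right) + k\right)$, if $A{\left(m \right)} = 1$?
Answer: $\frac{1475}{2} \approx 737.5$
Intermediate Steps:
$x = - \frac{25}{2}$ ($x = \frac{\left(-25 + 10\right) - 35}{4} = \frac{-15 - 35}{4} = \frac{1}{4} \left(-50\right) = - \frac{25}{2} \approx -12.5$)
$k = -14$ ($k = \left(1 - 6\right) - 9 = -5 - 9 = -14$)
$x \left(\left(-30 + s\right) + k\right) = - \frac{25 \left(\left(-30 - 15\right) - 14\right)}{2} = - \frac{25 \left(-45 - 14\right)}{2} = \left(- \frac{25}{2}\right) \left(-59\right) = \frac{1475}{2}$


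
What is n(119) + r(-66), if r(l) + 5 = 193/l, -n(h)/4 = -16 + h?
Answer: -27715/66 ≈ -419.92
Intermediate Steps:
n(h) = 64 - 4*h (n(h) = -4*(-16 + h) = 64 - 4*h)
r(l) = -5 + 193/l
n(119) + r(-66) = (64 - 4*119) + (-5 + 193/(-66)) = (64 - 476) + (-5 + 193*(-1/66)) = -412 + (-5 - 193/66) = -412 - 523/66 = -27715/66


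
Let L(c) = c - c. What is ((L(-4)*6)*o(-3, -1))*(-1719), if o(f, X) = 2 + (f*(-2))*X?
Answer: 0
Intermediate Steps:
L(c) = 0
o(f, X) = 2 - 2*X*f (o(f, X) = 2 + (-2*f)*X = 2 - 2*X*f)
((L(-4)*6)*o(-3, -1))*(-1719) = ((0*6)*(2 - 2*(-1)*(-3)))*(-1719) = (0*(2 - 6))*(-1719) = (0*(-4))*(-1719) = 0*(-1719) = 0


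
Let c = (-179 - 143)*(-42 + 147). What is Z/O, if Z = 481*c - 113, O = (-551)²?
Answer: -16262723/303601 ≈ -53.566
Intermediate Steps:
O = 303601
c = -33810 (c = -322*105 = -33810)
Z = -16262723 (Z = 481*(-33810) - 113 = -16262610 - 113 = -16262723)
Z/O = -16262723/303601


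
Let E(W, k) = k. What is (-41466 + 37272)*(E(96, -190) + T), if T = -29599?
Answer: 124935066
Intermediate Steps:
(-41466 + 37272)*(E(96, -190) + T) = (-41466 + 37272)*(-190 - 29599) = -4194*(-29789) = 124935066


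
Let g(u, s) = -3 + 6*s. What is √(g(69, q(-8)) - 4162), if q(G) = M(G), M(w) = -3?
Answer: I*√4183 ≈ 64.676*I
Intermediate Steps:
q(G) = -3
√(g(69, q(-8)) - 4162) = √((-3 + 6*(-3)) - 4162) = √((-3 - 18) - 4162) = √(-21 - 4162) = √(-4183) = I*√4183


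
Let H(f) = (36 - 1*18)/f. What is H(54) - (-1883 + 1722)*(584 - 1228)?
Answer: -311051/3 ≈ -1.0368e+5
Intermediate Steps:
H(f) = 18/f (H(f) = (36 - 18)/f = 18/f)
H(54) - (-1883 + 1722)*(584 - 1228) = 18/54 - (-1883 + 1722)*(584 - 1228) = 18*(1/54) - (-161)*(-644) = ⅓ - 1*103684 = ⅓ - 103684 = -311051/3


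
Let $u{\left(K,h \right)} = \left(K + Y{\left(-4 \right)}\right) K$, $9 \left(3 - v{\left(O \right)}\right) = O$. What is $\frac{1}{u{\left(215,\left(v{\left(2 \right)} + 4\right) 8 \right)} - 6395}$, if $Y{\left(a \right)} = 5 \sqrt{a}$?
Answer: $\frac{3983}{159105140} - \frac{43 i}{31821028} \approx 2.5034 \cdot 10^{-5} - 1.3513 \cdot 10^{-6} i$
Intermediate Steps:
$v{\left(O \right)} = 3 - \frac{O}{9}$
$u{\left(K,h \right)} = K \left(K + 10 i\right)$ ($u{\left(K,h \right)} = \left(K + 5 \sqrt{-4}\right) K = \left(K + 5 \cdot 2 i\right) K = \left(K + 10 i\right) K = K \left(K + 10 i\right)$)
$\frac{1}{u{\left(215,\left(v{\left(2 \right)} + 4\right) 8 \right)} - 6395} = \frac{1}{215 \left(215 + 10 i\right) - 6395} = \frac{1}{\left(46225 + 2150 i\right) - 6395} = \frac{1}{39830 + 2150 i} = \frac{39830 - 2150 i}{1591051400}$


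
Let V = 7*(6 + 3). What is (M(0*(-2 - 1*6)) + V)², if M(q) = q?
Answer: 3969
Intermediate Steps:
V = 63 (V = 7*9 = 63)
(M(0*(-2 - 1*6)) + V)² = (0*(-2 - 1*6) + 63)² = (0*(-2 - 6) + 63)² = (0*(-8) + 63)² = (0 + 63)² = 63² = 3969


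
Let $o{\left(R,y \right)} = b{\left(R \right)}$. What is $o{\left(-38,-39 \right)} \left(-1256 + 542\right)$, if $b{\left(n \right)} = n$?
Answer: $27132$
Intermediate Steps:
$o{\left(R,y \right)} = R$
$o{\left(-38,-39 \right)} \left(-1256 + 542\right) = - 38 \left(-1256 + 542\right) = \left(-38\right) \left(-714\right) = 27132$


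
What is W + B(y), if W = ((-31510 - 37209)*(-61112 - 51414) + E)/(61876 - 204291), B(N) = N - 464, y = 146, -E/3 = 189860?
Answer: -598260968/10955 ≈ -54611.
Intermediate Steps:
E = -569580 (E = -3*189860 = -569580)
B(N) = -464 + N
W = -594777278/10955 (W = ((-31510 - 37209)*(-61112 - 51414) - 569580)/(61876 - 204291) = (-68719*(-112526) - 569580)/(-142415) = (7732674194 - 569580)*(-1/142415) = 7732104614*(-1/142415) = -594777278/10955 ≈ -54293.)
W + B(y) = -594777278/10955 + (-464 + 146) = -594777278/10955 - 318 = -598260968/10955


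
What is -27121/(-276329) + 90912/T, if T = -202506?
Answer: -3271576137/9326380079 ≈ -0.35079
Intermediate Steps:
-27121/(-276329) + 90912/T = -27121/(-276329) + 90912/(-202506) = -27121*(-1/276329) + 90912*(-1/202506) = 27121/276329 - 15152/33751 = -3271576137/9326380079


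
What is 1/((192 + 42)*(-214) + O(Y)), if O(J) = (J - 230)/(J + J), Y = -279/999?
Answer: -62/3079151 ≈ -2.0135e-5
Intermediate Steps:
Y = -31/111 (Y = -279*1/999 = -31/111 ≈ -0.27928)
O(J) = (-230 + J)/(2*J) (O(J) = (-230 + J)/((2*J)) = (-230 + J)*(1/(2*J)) = (-230 + J)/(2*J))
1/((192 + 42)*(-214) + O(Y)) = 1/((192 + 42)*(-214) + (-230 - 31/111)/(2*(-31/111))) = 1/(234*(-214) + (½)*(-111/31)*(-25561/111)) = 1/(-50076 + 25561/62) = 1/(-3079151/62) = -62/3079151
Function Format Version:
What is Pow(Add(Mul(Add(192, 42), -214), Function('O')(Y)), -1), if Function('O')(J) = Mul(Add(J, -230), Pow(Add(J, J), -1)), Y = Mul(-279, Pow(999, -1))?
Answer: Rational(-62, 3079151) ≈ -2.0135e-5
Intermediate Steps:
Y = Rational(-31, 111) (Y = Mul(-279, Rational(1, 999)) = Rational(-31, 111) ≈ -0.27928)
Function('O')(J) = Mul(Rational(1, 2), Pow(J, -1), Add(-230, J)) (Function('O')(J) = Mul(Add(-230, J), Pow(Mul(2, J), -1)) = Mul(Add(-230, J), Mul(Rational(1, 2), Pow(J, -1))) = Mul(Rational(1, 2), Pow(J, -1), Add(-230, J)))
Pow(Add(Mul(Add(192, 42), -214), Function('O')(Y)), -1) = Pow(Add(Mul(Add(192, 42), -214), Mul(Rational(1, 2), Pow(Rational(-31, 111), -1), Add(-230, Rational(-31, 111)))), -1) = Pow(Add(Mul(234, -214), Mul(Rational(1, 2), Rational(-111, 31), Rational(-25561, 111))), -1) = Pow(Add(-50076, Rational(25561, 62)), -1) = Pow(Rational(-3079151, 62), -1) = Rational(-62, 3079151)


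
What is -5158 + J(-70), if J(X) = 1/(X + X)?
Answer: -722121/140 ≈ -5158.0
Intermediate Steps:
J(X) = 1/(2*X)
-5158 + J(-70) = -5158 + (½)/(-70) = -5158 + (½)*(-1/70) = -5158 - 1/140 = -722121/140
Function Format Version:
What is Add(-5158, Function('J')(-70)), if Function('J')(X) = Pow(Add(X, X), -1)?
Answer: Rational(-722121, 140) ≈ -5158.0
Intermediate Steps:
Function('J')(X) = Mul(Rational(1, 2), Pow(X, -1)) (Function('J')(X) = Pow(Mul(2, X), -1) = Mul(Rational(1, 2), Pow(X, -1)))
Add(-5158, Function('J')(-70)) = Add(-5158, Mul(Rational(1, 2), Pow(-70, -1))) = Add(-5158, Mul(Rational(1, 2), Rational(-1, 70))) = Add(-5158, Rational(-1, 140)) = Rational(-722121, 140)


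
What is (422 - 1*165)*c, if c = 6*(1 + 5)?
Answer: 9252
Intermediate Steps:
c = 36 (c = 6*6 = 36)
(422 - 1*165)*c = (422 - 1*165)*36 = (422 - 165)*36 = 257*36 = 9252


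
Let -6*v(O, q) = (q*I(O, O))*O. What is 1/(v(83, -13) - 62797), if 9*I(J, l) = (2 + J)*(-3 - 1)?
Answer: -27/1878949 ≈ -1.4370e-5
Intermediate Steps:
I(J, l) = -8/9 - 4*J/9 (I(J, l) = ((2 + J)*(-3 - 1))/9 = ((2 + J)*(-4))/9 = (-8 - 4*J)/9 = -8/9 - 4*J/9)
v(O, q) = -O*q*(-8/9 - 4*O/9)/6 (v(O, q) = -q*(-8/9 - 4*O/9)*O/6 = -O*q*(-8/9 - 4*O/9)/6)
1/(v(83, -13) - 62797) = 1/((2/27)*83*(-13)*(2 + 83) - 62797) = 1/((2/27)*83*(-13)*85 - 62797) = 1/(-183430/27 - 62797) = 1/(-1878949/27) = -27/1878949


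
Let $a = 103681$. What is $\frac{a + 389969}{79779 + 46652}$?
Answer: $\frac{493650}{126431} \approx 3.9045$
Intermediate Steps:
$\frac{a + 389969}{79779 + 46652} = \frac{103681 + 389969}{79779 + 46652} = \frac{493650}{126431}$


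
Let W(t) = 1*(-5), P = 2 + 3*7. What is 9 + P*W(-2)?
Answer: -106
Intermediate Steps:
P = 23 (P = 2 + 21 = 23)
W(t) = -5
9 + P*W(-2) = 9 + 23*(-5) = 9 - 115 = -106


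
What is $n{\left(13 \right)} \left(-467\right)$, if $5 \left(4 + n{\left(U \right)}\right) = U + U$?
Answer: $- \frac{2802}{5} \approx -560.4$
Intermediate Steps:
$n{\left(U \right)} = -4 + \frac{2 U}{5}$ ($n{\left(U \right)} = -4 + \frac{U + U}{5} = -4 + \frac{2 U}{5}$)
$n{\left(13 \right)} \left(-467\right) = \left(-4 + \frac{2}{5} \cdot 13\right) \left(-467\right) = \left(-4 + \frac{26}{5}\right) \left(-467\right) = \frac{6}{5} \left(-467\right) = - \frac{2802}{5}$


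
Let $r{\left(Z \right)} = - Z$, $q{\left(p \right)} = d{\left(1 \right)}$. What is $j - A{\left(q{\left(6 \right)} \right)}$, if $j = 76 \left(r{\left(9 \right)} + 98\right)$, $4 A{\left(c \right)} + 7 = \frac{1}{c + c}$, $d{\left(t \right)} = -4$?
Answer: $\frac{216505}{32} \approx 6765.8$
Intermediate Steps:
$q{\left(p \right)} = -4$
$A{\left(c \right)} = - \frac{7}{4} + \frac{1}{8 c}$ ($A{\left(c \right)} = - \frac{7}{4} + \frac{1}{4 \left(c + c\right)} = - \frac{7}{4} + \frac{1}{4 \cdot 2 c} = - \frac{7}{4} + \frac{\frac{1}{2} \frac{1}{c}}{4} = - \frac{7}{4} + \frac{1}{8 c}$)
$j = 6764$ ($j = 76 \left(\left(-1\right) 9 + 98\right) = 76 \left(-9 + 98\right) = 76 \cdot 89 = 6764$)
$j - A{\left(q{\left(6 \right)} \right)} = 6764 - \frac{1 - -56}{8 \left(-4\right)} = 6764 - \frac{1}{8} \left(- \frac{1}{4}\right) \left(1 + 56\right) = 6764 - \frac{1}{8} \left(- \frac{1}{4}\right) 57 = 6764 - - \frac{57}{32} = 6764 + \frac{57}{32} = \frac{216505}{32}$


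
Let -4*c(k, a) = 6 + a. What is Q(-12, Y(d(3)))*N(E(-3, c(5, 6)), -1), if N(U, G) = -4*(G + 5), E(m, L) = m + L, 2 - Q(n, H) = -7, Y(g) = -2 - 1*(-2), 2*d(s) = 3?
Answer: -144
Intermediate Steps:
d(s) = 3/2 (d(s) = (½)*3 = 3/2)
Y(g) = 0 (Y(g) = -2 + 2 = 0)
c(k, a) = -3/2 - a/4 (c(k, a) = -(6 + a)/4 = -3/2 - a/4)
Q(n, H) = 9 (Q(n, H) = 2 - 1*(-7) = 2 + 7 = 9)
E(m, L) = L + m
N(U, G) = -20 - 4*G (N(U, G) = -4*(5 + G) = -20 - 4*G)
Q(-12, Y(d(3)))*N(E(-3, c(5, 6)), -1) = 9*(-20 - 4*(-1)) = 9*(-20 + 4) = 9*(-16) = -144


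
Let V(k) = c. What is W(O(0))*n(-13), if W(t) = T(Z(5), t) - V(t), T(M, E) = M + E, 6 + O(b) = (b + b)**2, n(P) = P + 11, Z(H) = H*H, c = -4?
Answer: -46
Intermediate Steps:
V(k) = -4
Z(H) = H**2
n(P) = 11 + P
O(b) = -6 + 4*b**2 (O(b) = -6 + (b + b)**2 = -6 + (2*b)**2 = -6 + 4*b**2)
T(M, E) = E + M
W(t) = 29 + t (W(t) = (t + 5**2) - 1*(-4) = (t + 25) + 4 = (25 + t) + 4 = 29 + t)
W(O(0))*n(-13) = (29 + (-6 + 4*0**2))*(11 - 13) = (29 + (-6 + 4*0))*(-2) = (29 + (-6 + 0))*(-2) = (29 - 6)*(-2) = 23*(-2) = -46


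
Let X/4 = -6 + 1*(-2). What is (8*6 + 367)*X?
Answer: -13280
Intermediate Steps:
X = -32 (X = 4*(-6 + 1*(-2)) = 4*(-6 - 2) = 4*(-8) = -32)
(8*6 + 367)*X = (8*6 + 367)*(-32) = (48 + 367)*(-32) = 415*(-32) = -13280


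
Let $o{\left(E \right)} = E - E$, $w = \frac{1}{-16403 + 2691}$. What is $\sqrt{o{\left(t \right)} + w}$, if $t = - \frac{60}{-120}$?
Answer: $\frac{i \sqrt{857}}{3428} \approx 0.0085398 i$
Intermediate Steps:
$t = \frac{1}{2}$ ($t = \left(-60\right) \left(- \frac{1}{120}\right) = \frac{1}{2} \approx 0.5$)
$w = - \frac{1}{13712}$ ($w = \frac{1}{-13712} = - \frac{1}{13712} \approx -7.2929 \cdot 10^{-5}$)
$o{\left(E \right)} = 0$
$\sqrt{o{\left(t \right)} + w} = \sqrt{0 - \frac{1}{13712}} = \sqrt{- \frac{1}{13712}} = \frac{i \sqrt{857}}{3428}$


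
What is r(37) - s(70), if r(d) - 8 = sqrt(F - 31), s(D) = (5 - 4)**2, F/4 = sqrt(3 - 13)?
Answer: 7 + sqrt(-31 + 4*I*sqrt(10)) ≈ 8.1139 + 5.6781*I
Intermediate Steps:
F = 4*I*sqrt(10) (F = 4*sqrt(3 - 13) = 4*sqrt(-10) = 4*(I*sqrt(10)) = 4*I*sqrt(10) ≈ 12.649*I)
s(D) = 1 (s(D) = 1**2 = 1)
r(d) = 8 + sqrt(-31 + 4*I*sqrt(10)) (r(d) = 8 + sqrt(4*I*sqrt(10) - 31) = 8 + sqrt(-31 + 4*I*sqrt(10)))
r(37) - s(70) = (8 + sqrt(-31 + 4*I*sqrt(10))) - 1*1 = (8 + sqrt(-31 + 4*I*sqrt(10))) - 1 = 7 + sqrt(-31 + 4*I*sqrt(10))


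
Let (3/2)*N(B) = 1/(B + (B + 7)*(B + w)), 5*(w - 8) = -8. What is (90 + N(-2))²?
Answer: 7295401/900 ≈ 8106.0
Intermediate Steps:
w = 32/5 (w = 8 + (⅕)*(-8) = 8 - 8/5 = 32/5 ≈ 6.4000)
N(B) = 2/(3*(B + (7 + B)*(32/5 + B))) (N(B) = 2/(3*(B + (B + 7)*(B + 32/5))) = 2/(3*(B + (7 + B)*(32/5 + B))))
(90 + N(-2))² = (90 + 10/(3*(224 + 5*(-2)² + 72*(-2))))² = (90 + 10/(3*(224 + 5*4 - 144)))² = (90 + 10/(3*(224 + 20 - 144)))² = (90 + (10/3)/100)² = (90 + (10/3)*(1/100))² = (90 + 1/30)² = (2701/30)² = 7295401/900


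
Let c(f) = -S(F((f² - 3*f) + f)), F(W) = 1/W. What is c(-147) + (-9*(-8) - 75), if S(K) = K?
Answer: -65710/21903 ≈ -3.0000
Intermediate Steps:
F(W) = 1/W
c(f) = -1/(f² - 2*f) (c(f) = -1/((f² - 3*f) + f) = -1/(f² - 2*f))
c(-147) + (-9*(-8) - 75) = -1/(-147*(-2 - 147)) + (-9*(-8) - 75) = -1*(-1/147)/(-149) + (72 - 75) = -1*(-1/147)*(-1/149) - 3 = -1/21903 - 3 = -65710/21903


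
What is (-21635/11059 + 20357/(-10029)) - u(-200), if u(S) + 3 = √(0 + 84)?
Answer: -109373345/110910711 - 2*√21 ≈ -10.151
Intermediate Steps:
u(S) = -3 + 2*√21 (u(S) = -3 + √(0 + 84) = -3 + √84 = -3 + 2*√21)
(-21635/11059 + 20357/(-10029)) - u(-200) = (-21635/11059 + 20357/(-10029)) - (-3 + 2*√21) = (-21635*1/11059 + 20357*(-1/10029)) + (3 - 2*√21) = (-21635/11059 - 20357/10029) + (3 - 2*√21) = -442105478/110910711 + (3 - 2*√21) = -109373345/110910711 - 2*√21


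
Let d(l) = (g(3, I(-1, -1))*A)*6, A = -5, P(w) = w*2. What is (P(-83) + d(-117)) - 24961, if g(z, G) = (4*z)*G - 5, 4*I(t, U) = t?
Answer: -24887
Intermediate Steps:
I(t, U) = t/4
P(w) = 2*w
g(z, G) = -5 + 4*G*z (g(z, G) = 4*G*z - 5 = -5 + 4*G*z)
d(l) = 240 (d(l) = ((-5 + 4*((1/4)*(-1))*3)*(-5))*6 = ((-5 + 4*(-1/4)*3)*(-5))*6 = ((-5 - 3)*(-5))*6 = -8*(-5)*6 = 40*6 = 240)
(P(-83) + d(-117)) - 24961 = (2*(-83) + 240) - 24961 = (-166 + 240) - 24961 = 74 - 24961 = -24887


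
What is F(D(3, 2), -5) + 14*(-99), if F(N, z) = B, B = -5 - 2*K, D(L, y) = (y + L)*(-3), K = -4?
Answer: -1383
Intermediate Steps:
D(L, y) = -3*L - 3*y (D(L, y) = (L + y)*(-3) = -3*L - 3*y)
B = 3 (B = -5 - 2*(-4) = -5 + 8 = 3)
F(N, z) = 3
F(D(3, 2), -5) + 14*(-99) = 3 + 14*(-99) = 3 - 1386 = -1383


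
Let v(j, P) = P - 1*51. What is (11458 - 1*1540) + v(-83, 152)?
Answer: 10019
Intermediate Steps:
v(j, P) = -51 + P (v(j, P) = P - 51 = -51 + P)
(11458 - 1*1540) + v(-83, 152) = (11458 - 1*1540) + (-51 + 152) = (11458 - 1540) + 101 = 9918 + 101 = 10019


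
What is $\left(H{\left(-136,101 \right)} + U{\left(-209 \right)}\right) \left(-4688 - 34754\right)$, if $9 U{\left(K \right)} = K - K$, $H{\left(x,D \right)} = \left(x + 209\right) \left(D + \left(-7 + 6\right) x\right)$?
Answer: $-682386042$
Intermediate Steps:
$H{\left(x,D \right)} = \left(209 + x\right) \left(D - x\right)$
$U{\left(K \right)} = 0$ ($U{\left(K \right)} = \frac{K - K}{9} = \frac{1}{9} \cdot 0 = 0$)
$\left(H{\left(-136,101 \right)} + U{\left(-209 \right)}\right) \left(-4688 - 34754\right) = \left(\left(- \left(-136\right)^{2} - -28424 + 209 \cdot 101 + 101 \left(-136\right)\right) + 0\right) \left(-4688 - 34754\right) = \left(\left(\left(-1\right) 18496 + 28424 + 21109 - 13736\right) + 0\right) \left(-39442\right) = \left(\left(-18496 + 28424 + 21109 - 13736\right) + 0\right) \left(-39442\right) = \left(17301 + 0\right) \left(-39442\right) = 17301 \left(-39442\right) = -682386042$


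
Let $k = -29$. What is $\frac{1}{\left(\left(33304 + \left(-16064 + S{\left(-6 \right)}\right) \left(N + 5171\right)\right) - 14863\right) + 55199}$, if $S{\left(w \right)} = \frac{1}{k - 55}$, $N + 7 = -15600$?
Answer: $\frac{21}{3522071033} \approx 5.9624 \cdot 10^{-9}$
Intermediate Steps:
$N = -15607$ ($N = -7 - 15600 = -15607$)
$S{\left(w \right)} = - \frac{1}{84}$ ($S{\left(w \right)} = \frac{1}{-29 - 55} = \frac{1}{-84} = - \frac{1}{84}$)
$\frac{1}{\left(\left(33304 + \left(-16064 + S{\left(-6 \right)}\right) \left(N + 5171\right)\right) - 14863\right) + 55199} = \frac{1}{\left(\left(33304 + \left(-16064 - \frac{1}{84}\right) \left(-15607 + 5171\right)\right) - 14863\right) + 55199} = \frac{1}{\left(\left(33304 - - \frac{3520524593}{21}\right) - 14863\right) + 55199} = \frac{1}{\left(\left(33304 + \frac{3520524593}{21}\right) - 14863\right) + 55199} = \frac{1}{\left(\frac{3521223977}{21} - 14863\right) + 55199} = \frac{1}{\frac{3520911854}{21} + 55199} = \frac{1}{\frac{3522071033}{21}} = \frac{21}{3522071033}$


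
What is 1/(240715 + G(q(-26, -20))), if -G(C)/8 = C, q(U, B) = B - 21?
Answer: 1/241043 ≈ 4.1486e-6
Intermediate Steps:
q(U, B) = -21 + B
G(C) = -8*C
1/(240715 + G(q(-26, -20))) = 1/(240715 - 8*(-21 - 20)) = 1/(240715 - 8*(-41)) = 1/(240715 + 328) = 1/241043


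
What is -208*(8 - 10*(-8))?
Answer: -18304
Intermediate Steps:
-208*(8 - 10*(-8)) = -208*(8 + 80) = -208*88 = -18304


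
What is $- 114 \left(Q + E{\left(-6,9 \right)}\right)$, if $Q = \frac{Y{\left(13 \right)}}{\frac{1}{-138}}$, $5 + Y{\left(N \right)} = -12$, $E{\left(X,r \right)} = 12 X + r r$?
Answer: $-268470$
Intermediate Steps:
$E{\left(X,r \right)} = r^{2} + 12 X$ ($E{\left(X,r \right)} = 12 X + r^{2} = r^{2} + 12 X$)
$Y{\left(N \right)} = -17$ ($Y{\left(N \right)} = -5 - 12 = -17$)
$Q = 2346$ ($Q = - \frac{17}{\frac{1}{-138}} = - \frac{17}{- \frac{1}{138}} = \left(-17\right) \left(-138\right) = 2346$)
$- 114 \left(Q + E{\left(-6,9 \right)}\right) = - 114 \left(2346 + \left(9^{2} + 12 \left(-6\right)\right)\right) = - 114 \left(2346 + \left(81 - 72\right)\right) = - 114 \left(2346 + 9\right) = \left(-114\right) 2355 = -268470$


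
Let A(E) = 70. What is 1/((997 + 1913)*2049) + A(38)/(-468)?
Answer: -5796956/38756835 ≈ -0.14957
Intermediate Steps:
1/((997 + 1913)*2049) + A(38)/(-468) = 1/((997 + 1913)*2049) + 70/(-468) = (1/2049)/2910 + 70*(-1/468) = (1/2910)*(1/2049) - 35/234 = 1/5962590 - 35/234 = -5796956/38756835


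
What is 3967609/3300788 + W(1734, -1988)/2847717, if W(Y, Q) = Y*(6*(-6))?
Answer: 410836266983/348137411148 ≈ 1.1801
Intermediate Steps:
W(Y, Q) = -36*Y (W(Y, Q) = Y*(-36) = -36*Y)
3967609/3300788 + W(1734, -1988)/2847717 = 3967609/3300788 - 36*1734/2847717 = 3967609*(1/3300788) - 62424*1/2847717 = 3967609/3300788 - 2312/105471 = 410836266983/348137411148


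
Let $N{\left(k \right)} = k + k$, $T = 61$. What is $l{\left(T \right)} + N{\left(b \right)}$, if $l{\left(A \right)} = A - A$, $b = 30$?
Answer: $60$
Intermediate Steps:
$l{\left(A \right)} = 0$
$N{\left(k \right)} = 2 k$
$l{\left(T \right)} + N{\left(b \right)} = 0 + 2 \cdot 30 = 0 + 60 = 60$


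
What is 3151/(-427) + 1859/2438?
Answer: -6888345/1041026 ≈ -6.6169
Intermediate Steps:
3151/(-427) + 1859/2438 = 3151*(-1/427) + 1859*(1/2438) = -3151/427 + 1859/2438 = -6888345/1041026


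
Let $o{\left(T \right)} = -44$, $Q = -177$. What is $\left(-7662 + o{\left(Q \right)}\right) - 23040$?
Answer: $-30746$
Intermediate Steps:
$\left(-7662 + o{\left(Q \right)}\right) - 23040 = \left(-7662 - 44\right) - 23040 = -7706 - 23040 = -30746$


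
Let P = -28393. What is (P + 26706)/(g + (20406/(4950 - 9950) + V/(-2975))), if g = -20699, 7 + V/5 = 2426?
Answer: 501882500/6160376157 ≈ 0.081469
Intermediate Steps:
V = 12095 (V = -35 + 5*2426 = -35 + 12130 = 12095)
(P + 26706)/(g + (20406/(4950 - 9950) + V/(-2975))) = (-28393 + 26706)/(-20699 + (20406/(4950 - 9950) + 12095/(-2975))) = -1687/(-20699 + (20406/(-5000) + 12095*(-1/2975))) = -1687/(-20699 + (20406*(-1/5000) - 2419/595)) = -1687/(-20699 + (-10203/2500 - 2419/595)) = -1687/(-20699 - 2423657/297500) = -1687/(-6160376157/297500) = -1687*(-297500/6160376157) = 501882500/6160376157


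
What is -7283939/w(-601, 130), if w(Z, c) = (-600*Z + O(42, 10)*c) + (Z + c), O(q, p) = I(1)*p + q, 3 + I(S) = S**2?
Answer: -7283939/362989 ≈ -20.067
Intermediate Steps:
I(S) = -3 + S**2
O(q, p) = q - 2*p (O(q, p) = (-3 + 1**2)*p + q = (-3 + 1)*p + q = -2*p + q = q - 2*p)
w(Z, c) = -599*Z + 23*c (w(Z, c) = (-600*Z + (42 - 2*10)*c) + (Z + c) = (-600*Z + (42 - 20)*c) + (Z + c) = (-600*Z + 22*c) + (Z + c) = -599*Z + 23*c)
-7283939/w(-601, 130) = -7283939/(-599*(-601) + 23*130) = -7283939/(359999 + 2990) = -7283939/362989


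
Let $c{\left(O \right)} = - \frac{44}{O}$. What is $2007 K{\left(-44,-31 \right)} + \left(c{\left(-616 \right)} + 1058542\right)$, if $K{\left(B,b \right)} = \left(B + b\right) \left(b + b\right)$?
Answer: $\frac{145475289}{14} \approx 1.0391 \cdot 10^{7}$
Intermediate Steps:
$K{\left(B,b \right)} = 2 b \left(B + b\right)$ ($K{\left(B,b \right)} = \left(B + b\right) 2 b = 2 b \left(B + b\right)$)
$2007 K{\left(-44,-31 \right)} + \left(c{\left(-616 \right)} + 1058542\right) = 2007 \cdot 2 \left(-31\right) \left(-44 - 31\right) + \left(- \frac{44}{-616} + 1058542\right) = 2007 \cdot 2 \left(-31\right) \left(-75\right) + \left(\left(-44\right) \left(- \frac{1}{616}\right) + 1058542\right) = 2007 \cdot 4650 + \left(\frac{1}{14} + 1058542\right) = 9332550 + \frac{14819589}{14} = \frac{145475289}{14}$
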